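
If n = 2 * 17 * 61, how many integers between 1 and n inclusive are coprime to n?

φ(2074) = 2074 · (1 − 1/2) · (1 − 1/17) · (1 − 1/61)
       = 2074 · 960/2074 = 960.

960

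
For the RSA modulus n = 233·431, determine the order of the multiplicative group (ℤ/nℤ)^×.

99760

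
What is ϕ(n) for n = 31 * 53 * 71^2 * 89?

φ(31) = 31 − 1 = 30.
φ(53) = 53 − 1 = 52.
φ(71^2) = 71^2 − 71^1 = 5041 − 71 = 4970.
φ(89) = 89 − 1 = 88.
φ(737130307) = 30 × 52 × 4970 × 88 = 682281600.

682281600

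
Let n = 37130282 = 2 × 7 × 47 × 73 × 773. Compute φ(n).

φ(2) = 2 − 1 = 1.
φ(7) = 7 − 1 = 6.
φ(47) = 47 − 1 = 46.
φ(73) = 73 − 1 = 72.
φ(773) = 773 − 1 = 772.
Multiply: 1 · 6 · 46 · 72 · 772 = 15341184.

15341184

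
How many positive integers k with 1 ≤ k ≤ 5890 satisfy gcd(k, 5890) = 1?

Factor 5890: 5890 = 2 · 5 · 19 · 31.
φ(2) = 2 − 1 = 1.
φ(5) = 5 − 1 = 4.
φ(19) = 19 − 1 = 18.
φ(31) = 31 − 1 = 30.
φ(5890) = 1 × 4 × 18 × 30 = 2160.

2160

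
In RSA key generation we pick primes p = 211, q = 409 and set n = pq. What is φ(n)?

85680

φ(n) = (p − 1)(q − 1) = (211−1)(409−1) = 210·408 = 85680.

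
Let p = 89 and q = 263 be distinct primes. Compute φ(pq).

φ(89) = 89 − 1 = 88.
φ(263) = 263 − 1 = 262.
φ(23407) = 88 × 262 = 23056.

23056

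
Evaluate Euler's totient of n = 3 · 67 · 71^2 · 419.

φ(3) = 3 − 1 = 2.
φ(67) = 67 − 1 = 66.
φ(71^2) = 71^1·(71−1) = 71·70 = 4970.
φ(419) = 419 − 1 = 418.
Since φ is multiplicative, φ(424547979) = 2 · 66 · 4970 · 418 = 274224720.

274224720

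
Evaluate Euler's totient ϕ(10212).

3168

First factor: 10212 = 2^2 · 3 · 23 · 37.
φ(10212) = 10212 · (1 − 1/2) · (1 − 1/3) · (1 − 1/23) · (1 − 1/37)
       = 10212 · 1584/5106 = 3168.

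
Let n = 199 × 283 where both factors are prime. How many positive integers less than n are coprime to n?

55836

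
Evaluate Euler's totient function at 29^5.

φ(29^5) = 29^4·(29−1) = 707281·28 = 19803868.

19803868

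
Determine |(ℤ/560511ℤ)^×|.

302400

First factor: 560511 = 3^2 · 7^2 · 31 · 41.
φ(560511) = 560511 · (1 − 1/3) · (1 − 1/7) · (1 − 1/31) · (1 − 1/41)
       = 560511 · 14400/26691 = 302400.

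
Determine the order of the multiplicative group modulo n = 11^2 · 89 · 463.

4472160

φ(11^2) = 11^1·(11−1) = 11·10 = 110.
φ(89) = 89 − 1 = 88.
φ(463) = 463 − 1 = 462.
φ(4986047) = 110 × 88 × 462 = 4472160.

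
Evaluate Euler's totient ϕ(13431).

Prime factorization: 13431 = 3 · 11^2 · 37.
φ(3) = 3 − 1 = 2.
φ(11^2) = 11^2 − 11^1 = 121 − 11 = 110.
φ(37) = 37 − 1 = 36.
Since φ is multiplicative, φ(13431) = 2 · 110 · 36 = 7920.

7920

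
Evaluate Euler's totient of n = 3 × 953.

1904

φ(2859) = 2859 · (1 − 1/3) · (1 − 1/953)
       = 2859 · 1904/2859 = 1904.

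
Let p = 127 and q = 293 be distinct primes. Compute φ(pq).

36792

φ(pq) = (p−1)(q−1) = 126 · 292 = 36792.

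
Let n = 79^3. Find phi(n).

486798

φ(79^3) = 79^3 − 79^2 = 493039 − 6241 = 486798.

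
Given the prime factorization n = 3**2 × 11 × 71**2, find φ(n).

298200

φ(3^2) = 3^2 − 3^1 = 9 − 3 = 6.
φ(11) = 11 − 1 = 10.
φ(71^2) = 71^1·(71−1) = 71·70 = 4970.
φ(499059) = 6 × 10 × 4970 = 298200.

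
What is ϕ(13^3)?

2028

φ(13^3) = 13^2·(13−1) = 169·12 = 2028.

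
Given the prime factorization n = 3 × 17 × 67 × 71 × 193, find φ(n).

28385280

φ(3) = 3 − 1 = 2.
φ(17) = 17 − 1 = 16.
φ(67) = 67 − 1 = 66.
φ(71) = 71 − 1 = 70.
φ(193) = 193 − 1 = 192.
Since φ is multiplicative, φ(46823151) = 2 · 16 · 66 · 70 · 192 = 28385280.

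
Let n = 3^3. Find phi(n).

φ(3^3) = 3^3 − 3^2 = 27 − 9 = 18.

18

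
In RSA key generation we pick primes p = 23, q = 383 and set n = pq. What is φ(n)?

For distinct primes, φ(pq) = (p−1)(q−1) = 22 × 382 = 8404.

8404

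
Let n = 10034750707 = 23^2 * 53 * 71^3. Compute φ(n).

φ(10034750707) = 10034750707 · (1 − 1/23) · (1 − 1/53) · (1 − 1/71)
       = 10034750707 · 80080/86549 = 9284715440.

9284715440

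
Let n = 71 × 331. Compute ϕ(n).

φ(23501) = 23501 · (1 − 1/71) · (1 − 1/331)
       = 23501 · 23100/23501 = 23100.

23100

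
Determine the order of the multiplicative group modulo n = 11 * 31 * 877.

262800

φ(299057) = 299057 · (1 − 1/11) · (1 − 1/31) · (1 − 1/877)
       = 299057 · 262800/299057 = 262800.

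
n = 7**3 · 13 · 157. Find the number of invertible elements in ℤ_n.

φ(700063) = 700063 · (1 − 1/7) · (1 − 1/13) · (1 − 1/157)
       = 700063 · 11232/14287 = 550368.

550368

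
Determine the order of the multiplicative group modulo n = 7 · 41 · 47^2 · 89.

φ(7) = 7 − 1 = 6.
φ(41) = 41 − 1 = 40.
φ(47^2) = 47^2 − 47^1 = 2209 − 47 = 2162.
φ(89) = 89 − 1 = 88.
Since φ is multiplicative, φ(56424487) = 6 · 40 · 2162 · 88 = 45661440.

45661440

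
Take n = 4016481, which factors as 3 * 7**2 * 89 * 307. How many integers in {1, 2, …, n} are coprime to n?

2261952

φ(4016481) = 4016481 · (1 − 1/3) · (1 − 1/7) · (1 − 1/89) · (1 − 1/307)
       = 4016481 · 323136/573783 = 2261952.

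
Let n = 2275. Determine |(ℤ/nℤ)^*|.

Factor 2275: 2275 = 5**2 · 7 · 13.
φ(5^2) = 5^2 − 5^1 = 25 − 5 = 20.
φ(7) = 7 − 1 = 6.
φ(13) = 13 − 1 = 12.
Multiply: 20 · 6 · 12 = 1440.

1440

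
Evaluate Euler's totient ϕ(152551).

116640

Factor 152551: 152551 = 7 · 19 · 31 · 37.
φ(152551) = 152551 · (1 − 1/7) · (1 − 1/19) · (1 − 1/31) · (1 − 1/37)
       = 152551 · 116640/152551 = 116640.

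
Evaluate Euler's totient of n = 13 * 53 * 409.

φ(13) = 13 − 1 = 12.
φ(53) = 53 − 1 = 52.
φ(409) = 409 − 1 = 408.
φ(281801) = 12 × 52 × 408 = 254592.

254592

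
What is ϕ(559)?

504

Prime factorization: 559 = 13 × 43.
φ(13) = 13 − 1 = 12.
φ(43) = 43 − 1 = 42.
Multiply: 12 · 42 = 504.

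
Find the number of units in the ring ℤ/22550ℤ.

8000

Prime factorization: 22550 = 2 × 5**2 × 11 × 41.
φ(22550) = 22550 · (1 − 1/2) · (1 − 1/5) · (1 − 1/11) · (1 − 1/41)
       = 22550 · 1600/4510 = 8000.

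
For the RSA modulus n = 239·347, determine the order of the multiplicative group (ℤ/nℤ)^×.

φ(n) = (p − 1)(q − 1) = (239−1)(347−1) = 238·346 = 82348.

82348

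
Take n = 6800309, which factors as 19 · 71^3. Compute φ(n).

6351660

φ(6800309) = 6800309 · (1 − 1/19) · (1 − 1/71)
       = 6800309 · 1260/1349 = 6351660.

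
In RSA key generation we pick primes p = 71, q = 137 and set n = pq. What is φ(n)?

9520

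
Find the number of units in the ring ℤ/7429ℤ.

6336

Factor 7429: 7429 = 17 · 19 · 23.
φ(7429) = 7429 · (1 − 1/17) · (1 − 1/19) · (1 − 1/23)
       = 7429 · 6336/7429 = 6336.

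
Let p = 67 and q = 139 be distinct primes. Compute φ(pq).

9108

φ(9313) = 9313 · (1 − 1/67) · (1 − 1/139)
       = 9313 · 9108/9313 = 9108.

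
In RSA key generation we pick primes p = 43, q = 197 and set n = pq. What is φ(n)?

8232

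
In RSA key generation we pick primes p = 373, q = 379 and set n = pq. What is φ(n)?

140616

φ(pq) = (p−1)(q−1) = 372 · 378 = 140616.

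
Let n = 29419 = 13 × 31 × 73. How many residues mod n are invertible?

φ(29419) = 29419 · (1 − 1/13) · (1 − 1/31) · (1 − 1/73)
       = 29419 · 25920/29419 = 25920.

25920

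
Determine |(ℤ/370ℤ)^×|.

144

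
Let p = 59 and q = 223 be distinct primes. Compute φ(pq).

For distinct primes, φ(pq) = (p−1)(q−1) = 58 × 222 = 12876.

12876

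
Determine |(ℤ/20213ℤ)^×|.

First factor: 20213 = 17 * 29 * 41.
φ(20213) = 20213 · (1 − 1/17) · (1 − 1/29) · (1 − 1/41)
       = 20213 · 17920/20213 = 17920.

17920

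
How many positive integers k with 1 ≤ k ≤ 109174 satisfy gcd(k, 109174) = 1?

44928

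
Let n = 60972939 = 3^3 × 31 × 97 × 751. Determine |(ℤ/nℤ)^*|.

φ(60972939) = 60972939 · (1 − 1/3) · (1 − 1/31) · (1 − 1/97) · (1 − 1/751)
       = 60972939 · 4320000/6774771 = 38880000.

38880000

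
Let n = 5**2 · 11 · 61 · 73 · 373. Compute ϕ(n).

321408000

φ(5^2) = 5^1·(5−1) = 5·4 = 20.
φ(11) = 11 − 1 = 10.
φ(61) = 61 − 1 = 60.
φ(73) = 73 − 1 = 72.
φ(373) = 373 − 1 = 372.
φ(456766475) = 20 × 10 × 60 × 72 × 372 = 321408000.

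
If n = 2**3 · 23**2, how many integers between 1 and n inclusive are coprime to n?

2024

φ(4232) = 4232 · (1 − 1/2) · (1 − 1/23)
       = 4232 · 22/46 = 2024.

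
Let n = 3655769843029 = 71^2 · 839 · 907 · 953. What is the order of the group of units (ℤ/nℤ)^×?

φ(71^2) = 71^2 − 71^1 = 5041 − 71 = 4970.
φ(839) = 839 − 1 = 838.
φ(907) = 907 − 1 = 906.
φ(953) = 953 − 1 = 952.
Multiply: 4970 · 838 · 906 · 952 = 3592241728320.

3592241728320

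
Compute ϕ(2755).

2016

2755 = 5 * 19 * 29.
φ(2755) = 2755 · (1 − 1/5) · (1 − 1/19) · (1 − 1/29)
       = 2755 · 2016/2755 = 2016.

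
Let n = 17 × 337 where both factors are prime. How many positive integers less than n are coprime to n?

5376

φ(17) = 17 − 1 = 16.
φ(337) = 337 − 1 = 336.
Since φ is multiplicative, φ(5729) = 16 · 336 = 5376.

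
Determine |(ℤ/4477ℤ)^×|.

Factor 4477: 4477 = 11**2 · 37.
φ(11^2) = 11^1·(11−1) = 11·10 = 110.
φ(37) = 37 − 1 = 36.
Multiply: 110 · 36 = 3960.

3960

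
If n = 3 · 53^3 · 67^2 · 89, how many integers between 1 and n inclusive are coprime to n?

113680634496

φ(3) = 3 − 1 = 2.
φ(53^3) = 53^2·(53−1) = 2809·52 = 146068.
φ(67^2) = 67^1·(67−1) = 67·66 = 4422.
φ(89) = 89 − 1 = 88.
Since φ is multiplicative, φ(178438463751) = 2 · 146068 · 4422 · 88 = 113680634496.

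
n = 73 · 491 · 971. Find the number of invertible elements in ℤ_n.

34221600

φ(34803553) = 34803553 · (1 − 1/73) · (1 − 1/491) · (1 − 1/971)
       = 34803553 · 34221600/34803553 = 34221600.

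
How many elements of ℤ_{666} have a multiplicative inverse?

216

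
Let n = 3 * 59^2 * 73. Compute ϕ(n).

φ(762339) = 762339 · (1 − 1/3) · (1 − 1/59) · (1 − 1/73)
       = 762339 · 8352/12921 = 492768.

492768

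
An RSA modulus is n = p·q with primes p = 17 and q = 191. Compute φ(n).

3040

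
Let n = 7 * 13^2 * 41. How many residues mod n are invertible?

37440

φ(48503) = 48503 · (1 − 1/7) · (1 − 1/13) · (1 − 1/41)
       = 48503 · 2880/3731 = 37440.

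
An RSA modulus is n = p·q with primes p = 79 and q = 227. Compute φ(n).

φ(n) = (p − 1)(q − 1) = (79−1)(227−1) = 78·226 = 17628.

17628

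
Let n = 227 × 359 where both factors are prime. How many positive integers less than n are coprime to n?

φ(227) = 227 − 1 = 226.
φ(359) = 359 − 1 = 358.
Since φ is multiplicative, φ(81493) = 226 · 358 = 80908.

80908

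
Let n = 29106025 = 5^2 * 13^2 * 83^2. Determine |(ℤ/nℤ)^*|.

φ(5^2) = 5^1·(5−1) = 5·4 = 20.
φ(13^2) = 13^2 − 13^1 = 169 − 13 = 156.
φ(83^2) = 83^1·(83−1) = 83·82 = 6806.
φ(29106025) = 20 × 156 × 6806 = 21234720.

21234720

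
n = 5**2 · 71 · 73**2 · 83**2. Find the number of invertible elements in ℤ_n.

50081270400

φ(5^2) = 5^2 − 5^1 = 25 − 5 = 20.
φ(71) = 71 − 1 = 70.
φ(73^2) = 73^1·(73−1) = 73·72 = 5256.
φ(83^2) = 83^2 − 83^1 = 6889 − 83 = 6806.
Multiply: 20 · 70 · 5256 · 6806 = 50081270400.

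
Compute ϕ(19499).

17280

First factor: 19499 = 17 * 31 * 37.
φ(17) = 17 − 1 = 16.
φ(31) = 31 − 1 = 30.
φ(37) = 37 − 1 = 36.
Since φ is multiplicative, φ(19499) = 16 · 30 · 36 = 17280.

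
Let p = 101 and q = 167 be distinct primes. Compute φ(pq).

16600

For distinct primes, φ(pq) = (p−1)(q−1) = 100 × 166 = 16600.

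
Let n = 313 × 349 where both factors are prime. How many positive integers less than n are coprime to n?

108576

φ(n) = (p − 1)(q − 1) = (313−1)(349−1) = 312·348 = 108576.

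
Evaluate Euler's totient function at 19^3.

6498

φ(19^3) = 19^3 − 19^2 = 6859 − 361 = 6498.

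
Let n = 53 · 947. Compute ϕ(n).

49192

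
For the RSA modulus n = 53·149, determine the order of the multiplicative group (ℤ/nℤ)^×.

7696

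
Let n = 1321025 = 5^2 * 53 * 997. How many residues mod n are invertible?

φ(1321025) = 1321025 · (1 − 1/5) · (1 − 1/53) · (1 − 1/997)
       = 1321025 · 207168/264205 = 1035840.

1035840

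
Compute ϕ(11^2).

110

φ(11^2) = 11^2 − 11^1 = 121 − 11 = 110.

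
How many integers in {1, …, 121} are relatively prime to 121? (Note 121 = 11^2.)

φ(11^2) = 11^2 − 11^1 = 121 − 11 = 110.

110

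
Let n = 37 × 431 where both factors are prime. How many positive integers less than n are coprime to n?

For distinct primes, φ(pq) = (p−1)(q−1) = 36 × 430 = 15480.

15480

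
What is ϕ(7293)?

3840

7293 = 3 · 11 · 13 · 17.
φ(3) = 3 − 1 = 2.
φ(11) = 11 − 1 = 10.
φ(13) = 13 − 1 = 12.
φ(17) = 17 − 1 = 16.
φ(7293) = 2 × 10 × 12 × 16 = 3840.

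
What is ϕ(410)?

160

410 = 2 · 5 · 41.
φ(2) = 2 − 1 = 1.
φ(5) = 5 − 1 = 4.
φ(41) = 41 − 1 = 40.
Since φ is multiplicative, φ(410) = 1 · 4 · 40 = 160.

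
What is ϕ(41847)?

24192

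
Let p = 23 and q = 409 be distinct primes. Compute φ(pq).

φ(n) = (p − 1)(q − 1) = (23−1)(409−1) = 22·408 = 8976.

8976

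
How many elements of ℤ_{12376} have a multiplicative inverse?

4608

Factor 12376: 12376 = 2^3 × 7 × 13 × 17.
φ(2^3) = 2^2·(2−1) = 4·1 = 4.
φ(7) = 7 − 1 = 6.
φ(13) = 13 − 1 = 12.
φ(17) = 17 − 1 = 16.
φ(12376) = 4 × 6 × 12 × 16 = 4608.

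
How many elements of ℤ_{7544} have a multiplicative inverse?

Prime factorization: 7544 = 2^3 · 23 · 41.
φ(2^3) = 2^2·(2−1) = 4·1 = 4.
φ(23) = 23 − 1 = 22.
φ(41) = 41 − 1 = 40.
Since φ is multiplicative, φ(7544) = 4 · 22 · 40 = 3520.

3520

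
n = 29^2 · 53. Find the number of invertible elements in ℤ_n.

φ(44573) = 44573 · (1 − 1/29) · (1 − 1/53)
       = 44573 · 1456/1537 = 42224.

42224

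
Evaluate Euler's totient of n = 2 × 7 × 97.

576

φ(1358) = 1358 · (1 − 1/2) · (1 − 1/7) · (1 − 1/97)
       = 1358 · 576/1358 = 576.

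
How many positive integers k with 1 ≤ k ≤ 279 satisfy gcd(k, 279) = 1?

180

279 = 3**2 * 31.
φ(3^2) = 3^1·(3−1) = 3·2 = 6.
φ(31) = 31 − 1 = 30.
Multiply: 6 · 30 = 180.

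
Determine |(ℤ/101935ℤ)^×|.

72576

First factor: 101935 = 5 · 19 · 29 · 37.
φ(5) = 5 − 1 = 4.
φ(19) = 19 − 1 = 18.
φ(29) = 29 − 1 = 28.
φ(37) = 37 − 1 = 36.
Since φ is multiplicative, φ(101935) = 4 · 18 · 28 · 36 = 72576.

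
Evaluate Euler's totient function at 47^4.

φ(47^4) = 47^3·(47−1) = 103823·46 = 4775858.

4775858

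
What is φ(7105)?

4704

Factor 7105: 7105 = 5 · 7^2 · 29.
φ(5) = 5 − 1 = 4.
φ(7^2) = 7^1·(7−1) = 7·6 = 42.
φ(29) = 29 − 1 = 28.
Multiply: 4 · 42 · 28 = 4704.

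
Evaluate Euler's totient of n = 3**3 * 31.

540

φ(837) = 837 · (1 − 1/3) · (1 − 1/31)
       = 837 · 60/93 = 540.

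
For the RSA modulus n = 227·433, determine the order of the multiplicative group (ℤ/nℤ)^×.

97632

φ(n) = (p − 1)(q − 1) = (227−1)(433−1) = 226·432 = 97632.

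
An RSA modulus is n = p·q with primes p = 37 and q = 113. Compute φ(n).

For distinct primes, φ(pq) = (p−1)(q−1) = 36 × 112 = 4032.

4032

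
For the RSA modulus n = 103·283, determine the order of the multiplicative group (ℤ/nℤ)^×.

φ(29149) = 29149 · (1 − 1/103) · (1 − 1/283)
       = 29149 · 28764/29149 = 28764.

28764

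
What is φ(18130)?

Factor 18130: 18130 = 2 · 5 · 7^2 · 37.
φ(18130) = 18130 · (1 − 1/2) · (1 − 1/5) · (1 − 1/7) · (1 − 1/37)
       = 18130 · 864/2590 = 6048.

6048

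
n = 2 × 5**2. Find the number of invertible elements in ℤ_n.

20

φ(50) = 50 · (1 − 1/2) · (1 − 1/5)
       = 50 · 4/10 = 20.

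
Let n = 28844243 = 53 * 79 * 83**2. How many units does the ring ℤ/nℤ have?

27605136

φ(53) = 53 − 1 = 52.
φ(79) = 79 − 1 = 78.
φ(83^2) = 83^1·(83−1) = 83·82 = 6806.
Multiply: 52 · 78 · 6806 = 27605136.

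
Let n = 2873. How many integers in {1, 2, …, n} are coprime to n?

First factor: 2873 = 13**2 * 17.
φ(13^2) = 13^2 − 13^1 = 169 − 13 = 156.
φ(17) = 17 − 1 = 16.
Multiply: 156 · 16 = 2496.

2496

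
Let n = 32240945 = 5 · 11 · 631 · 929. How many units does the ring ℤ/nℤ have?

φ(32240945) = 32240945 · (1 − 1/5) · (1 − 1/11) · (1 − 1/631) · (1 − 1/929)
       = 32240945 · 23385600/32240945 = 23385600.

23385600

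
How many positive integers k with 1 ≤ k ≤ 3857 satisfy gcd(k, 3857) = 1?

3024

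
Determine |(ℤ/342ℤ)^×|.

Prime factorization: 342 = 2 · 3^2 · 19.
φ(342) = 342 · (1 − 1/2) · (1 − 1/3) · (1 − 1/19)
       = 342 · 36/114 = 108.

108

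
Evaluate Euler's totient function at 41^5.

φ(41^5) = 41^5 − 41^4 = 115856201 − 2825761 = 113030440.

113030440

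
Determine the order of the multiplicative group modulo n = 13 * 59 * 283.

196272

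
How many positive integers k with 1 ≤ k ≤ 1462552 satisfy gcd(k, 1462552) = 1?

564480

Prime factorization: 1462552 = 2**3 × 7**3 × 13 × 41.
φ(2^3) = 2^3 − 2^2 = 8 − 4 = 4.
φ(7^3) = 7^3 − 7^2 = 343 − 49 = 294.
φ(13) = 13 − 1 = 12.
φ(41) = 41 − 1 = 40.
Multiply: 4 · 294 · 12 · 40 = 564480.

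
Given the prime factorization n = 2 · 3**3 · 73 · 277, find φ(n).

357696

φ(1091934) = 1091934 · (1 − 1/2) · (1 − 1/3) · (1 − 1/73) · (1 − 1/277)
       = 1091934 · 39744/121326 = 357696.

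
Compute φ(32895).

16128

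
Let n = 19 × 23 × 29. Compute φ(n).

11088

φ(19) = 19 − 1 = 18.
φ(23) = 23 − 1 = 22.
φ(29) = 29 − 1 = 28.
φ(12673) = 18 × 22 × 28 = 11088.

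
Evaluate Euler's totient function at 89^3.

697048

φ(704969) = 704969 · (1 − 1/89)
       = 704969 · 88/89 = 697048.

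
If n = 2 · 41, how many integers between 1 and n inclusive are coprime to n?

40

φ(2) = 2 − 1 = 1.
φ(41) = 41 − 1 = 40.
φ(82) = 1 × 40 = 40.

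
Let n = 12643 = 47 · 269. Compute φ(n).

φ(12643) = 12643 · (1 − 1/47) · (1 − 1/269)
       = 12643 · 12328/12643 = 12328.

12328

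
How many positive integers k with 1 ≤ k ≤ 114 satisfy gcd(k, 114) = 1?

36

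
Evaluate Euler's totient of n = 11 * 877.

φ(9647) = 9647 · (1 − 1/11) · (1 − 1/877)
       = 9647 · 8760/9647 = 8760.

8760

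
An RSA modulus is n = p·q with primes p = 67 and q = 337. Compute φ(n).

φ(22579) = 22579 · (1 − 1/67) · (1 − 1/337)
       = 22579 · 22176/22579 = 22176.

22176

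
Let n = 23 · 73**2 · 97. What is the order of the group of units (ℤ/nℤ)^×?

11100672

φ(23) = 23 − 1 = 22.
φ(73^2) = 73^2 − 73^1 = 5329 − 73 = 5256.
φ(97) = 97 − 1 = 96.
φ(11888999) = 22 × 5256 × 96 = 11100672.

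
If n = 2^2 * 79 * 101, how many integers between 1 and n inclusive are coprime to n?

15600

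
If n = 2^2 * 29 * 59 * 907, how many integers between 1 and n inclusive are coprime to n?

2942688

φ(2^2) = 2^2 − 2^1 = 4 − 2 = 2.
φ(29) = 29 − 1 = 28.
φ(59) = 59 − 1 = 58.
φ(907) = 907 − 1 = 906.
Since φ is multiplicative, φ(6207508) = 2 · 28 · 58 · 906 = 2942688.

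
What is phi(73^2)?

5256

φ(5329) = 5329 · (1 − 1/73)
       = 5329 · 72/73 = 5256.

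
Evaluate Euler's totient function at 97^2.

9312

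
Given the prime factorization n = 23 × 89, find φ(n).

1936

φ(2047) = 2047 · (1 − 1/23) · (1 − 1/89)
       = 2047 · 1936/2047 = 1936.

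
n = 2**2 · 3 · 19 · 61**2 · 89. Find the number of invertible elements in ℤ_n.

23189760

φ(75506532) = 75506532 · (1 − 1/2) · (1 − 1/3) · (1 − 1/19) · (1 − 1/61) · (1 − 1/89)
       = 75506532 · 190080/618906 = 23189760.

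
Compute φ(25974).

7776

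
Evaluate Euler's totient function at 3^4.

54

φ(81) = 81 · (1 − 1/3)
       = 81 · 2/3 = 54.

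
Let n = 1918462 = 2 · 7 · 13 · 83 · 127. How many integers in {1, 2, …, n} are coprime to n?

φ(1918462) = 1918462 · (1 − 1/2) · (1 − 1/7) · (1 − 1/13) · (1 − 1/83) · (1 − 1/127)
       = 1918462 · 743904/1918462 = 743904.

743904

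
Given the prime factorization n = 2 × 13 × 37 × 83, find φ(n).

φ(2) = 2 − 1 = 1.
φ(13) = 13 − 1 = 12.
φ(37) = 37 − 1 = 36.
φ(83) = 83 − 1 = 82.
Multiply: 1 · 12 · 36 · 82 = 35424.

35424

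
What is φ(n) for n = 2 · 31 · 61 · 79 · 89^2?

φ(2366620538) = 2366620538 · (1 − 1/2) · (1 − 1/31) · (1 − 1/61) · (1 − 1/79) · (1 − 1/89)
       = 2366620538 · 12355200/26591242 = 1099612800.

1099612800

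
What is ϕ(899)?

Prime factorization: 899 = 29 · 31.
φ(29) = 29 − 1 = 28.
φ(31) = 31 − 1 = 30.
Since φ is multiplicative, φ(899) = 28 · 30 = 840.

840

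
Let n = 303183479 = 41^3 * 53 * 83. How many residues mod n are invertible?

286711360

φ(303183479) = 303183479 · (1 − 1/41) · (1 − 1/53) · (1 − 1/83)
       = 303183479 · 170560/180359 = 286711360.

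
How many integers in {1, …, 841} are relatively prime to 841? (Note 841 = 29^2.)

812

φ(29^2) = 29^1·(29−1) = 29·28 = 812.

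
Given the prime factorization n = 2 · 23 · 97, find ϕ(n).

φ(4462) = 4462 · (1 − 1/2) · (1 − 1/23) · (1 − 1/97)
       = 4462 · 2112/4462 = 2112.

2112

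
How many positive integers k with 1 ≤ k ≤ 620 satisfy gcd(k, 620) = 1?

240

Prime factorization: 620 = 2^2 × 5 × 31.
φ(620) = 620 · (1 − 1/2) · (1 − 1/5) · (1 − 1/31)
       = 620 · 120/310 = 240.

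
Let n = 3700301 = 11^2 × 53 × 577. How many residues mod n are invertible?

φ(11^2) = 11^1·(11−1) = 11·10 = 110.
φ(53) = 53 − 1 = 52.
φ(577) = 577 − 1 = 576.
Since φ is multiplicative, φ(3700301) = 110 · 52 · 576 = 3294720.

3294720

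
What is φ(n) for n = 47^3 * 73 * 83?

φ(629063557) = 629063557 · (1 − 1/47) · (1 − 1/73) · (1 − 1/83)
       = 629063557 · 271584/284773 = 599929056.

599929056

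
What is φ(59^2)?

φ(59^2) = 59^2 − 59^1 = 3481 − 59 = 3422.

3422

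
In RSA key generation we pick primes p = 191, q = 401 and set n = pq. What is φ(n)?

For distinct primes, φ(pq) = (p−1)(q−1) = 190 × 400 = 76000.

76000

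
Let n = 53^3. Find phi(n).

φ(53^3) = 53^2·(53−1) = 2809·52 = 146068.

146068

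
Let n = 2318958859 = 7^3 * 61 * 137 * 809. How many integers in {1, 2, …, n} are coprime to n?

1938424320

φ(2318958859) = 2318958859 · (1 − 1/7) · (1 − 1/61) · (1 − 1/137) · (1 − 1/809)
       = 2318958859 · 39559680/47325691 = 1938424320.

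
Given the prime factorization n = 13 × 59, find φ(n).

696

φ(13) = 13 − 1 = 12.
φ(59) = 59 − 1 = 58.
Since φ is multiplicative, φ(767) = 12 · 58 = 696.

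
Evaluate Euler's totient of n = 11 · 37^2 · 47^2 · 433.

12440666880

φ(14403888323) = 14403888323 · (1 − 1/11) · (1 − 1/37) · (1 − 1/47) · (1 − 1/433)
       = 14403888323 · 7153920/8282857 = 12440666880.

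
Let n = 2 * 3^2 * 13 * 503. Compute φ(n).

36144

φ(2) = 2 − 1 = 1.
φ(3^2) = 3^2 − 3^1 = 9 − 3 = 6.
φ(13) = 13 − 1 = 12.
φ(503) = 503 − 1 = 502.
Since φ is multiplicative, φ(117702) = 1 · 6 · 12 · 502 = 36144.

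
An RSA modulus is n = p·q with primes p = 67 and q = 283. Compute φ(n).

φ(pq) = (p−1)(q−1) = 66 · 282 = 18612.

18612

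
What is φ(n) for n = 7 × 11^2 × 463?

304920

φ(7) = 7 − 1 = 6.
φ(11^2) = 11^2 − 11^1 = 121 − 11 = 110.
φ(463) = 463 − 1 = 462.
φ(392161) = 6 × 110 × 462 = 304920.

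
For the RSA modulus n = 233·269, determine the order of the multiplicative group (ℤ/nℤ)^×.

φ(233) = 233 − 1 = 232.
φ(269) = 269 − 1 = 268.
Since φ is multiplicative, φ(62677) = 232 · 268 = 62176.

62176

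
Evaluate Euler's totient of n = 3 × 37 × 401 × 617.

17740800

φ(27463287) = 27463287 · (1 − 1/3) · (1 − 1/37) · (1 − 1/401) · (1 − 1/617)
       = 27463287 · 17740800/27463287 = 17740800.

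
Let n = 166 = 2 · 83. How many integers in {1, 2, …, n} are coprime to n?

82

φ(2) = 2 − 1 = 1.
φ(83) = 83 − 1 = 82.
Since φ is multiplicative, φ(166) = 1 · 82 = 82.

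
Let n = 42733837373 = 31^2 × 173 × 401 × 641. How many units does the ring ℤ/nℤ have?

φ(31^2) = 31^2 − 31^1 = 961 − 31 = 930.
φ(173) = 173 − 1 = 172.
φ(401) = 401 − 1 = 400.
φ(641) = 641 − 1 = 640.
φ(42733837373) = 930 × 172 × 400 × 640 = 40949760000.

40949760000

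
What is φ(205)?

160

205 = 5 × 41.
φ(5) = 5 − 1 = 4.
φ(41) = 41 − 1 = 40.
Since φ is multiplicative, φ(205) = 4 · 40 = 160.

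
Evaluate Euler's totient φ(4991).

3960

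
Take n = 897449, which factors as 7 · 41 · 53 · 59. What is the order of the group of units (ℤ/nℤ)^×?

723840

φ(897449) = 897449 · (1 − 1/7) · (1 − 1/41) · (1 − 1/53) · (1 − 1/59)
       = 897449 · 723840/897449 = 723840.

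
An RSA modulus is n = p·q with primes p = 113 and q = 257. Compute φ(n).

28672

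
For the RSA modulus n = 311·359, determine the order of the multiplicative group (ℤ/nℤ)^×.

φ(311) = 311 − 1 = 310.
φ(359) = 359 − 1 = 358.
Multiply: 310 · 358 = 110980.

110980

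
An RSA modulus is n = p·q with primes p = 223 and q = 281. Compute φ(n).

62160

For distinct primes, φ(pq) = (p−1)(q−1) = 222 × 280 = 62160.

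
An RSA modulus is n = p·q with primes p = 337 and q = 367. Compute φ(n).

φ(n) = (p − 1)(q − 1) = (337−1)(367−1) = 336·366 = 122976.

122976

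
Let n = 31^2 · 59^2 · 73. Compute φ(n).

229137120

φ(31^2) = 31^1·(31−1) = 31·30 = 930.
φ(59^2) = 59^1·(59−1) = 59·58 = 3422.
φ(73) = 73 − 1 = 72.
φ(244202593) = 930 × 3422 × 72 = 229137120.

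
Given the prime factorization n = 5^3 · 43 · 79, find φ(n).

327600

φ(424625) = 424625 · (1 − 1/5) · (1 − 1/43) · (1 − 1/79)
       = 424625 · 13104/16985 = 327600.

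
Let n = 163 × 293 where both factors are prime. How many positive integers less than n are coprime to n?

φ(n) = (p − 1)(q − 1) = (163−1)(293−1) = 162·292 = 47304.

47304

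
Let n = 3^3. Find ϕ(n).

φ(3^3) = 3^3 − 3^2 = 27 − 9 = 18.

18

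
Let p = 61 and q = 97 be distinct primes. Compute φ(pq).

5760

φ(pq) = (p−1)(q−1) = 60 · 96 = 5760.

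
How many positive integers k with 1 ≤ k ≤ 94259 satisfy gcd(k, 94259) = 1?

79200

First factor: 94259 = 11^2 × 19 × 41.
φ(94259) = 94259 · (1 − 1/11) · (1 − 1/19) · (1 − 1/41)
       = 94259 · 7200/8569 = 79200.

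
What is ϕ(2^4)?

φ(2^4) = 2^3·(2−1) = 8·1 = 8.

8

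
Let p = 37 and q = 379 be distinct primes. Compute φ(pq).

13608

φ(pq) = (p−1)(q−1) = 36 · 378 = 13608.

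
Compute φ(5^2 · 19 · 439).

φ(5^2) = 5^2 − 5^1 = 25 − 5 = 20.
φ(19) = 19 − 1 = 18.
φ(439) = 439 − 1 = 438.
Since φ is multiplicative, φ(208525) = 20 · 18 · 438 = 157680.

157680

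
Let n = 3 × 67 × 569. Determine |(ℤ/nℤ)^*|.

φ(114369) = 114369 · (1 − 1/3) · (1 − 1/67) · (1 − 1/569)
       = 114369 · 74976/114369 = 74976.

74976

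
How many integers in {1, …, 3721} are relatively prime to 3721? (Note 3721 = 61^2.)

φ(61^2) = 61^1·(61−1) = 61·60 = 3660.

3660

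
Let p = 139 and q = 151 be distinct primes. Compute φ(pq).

20700

For distinct primes, φ(pq) = (p−1)(q−1) = 138 × 150 = 20700.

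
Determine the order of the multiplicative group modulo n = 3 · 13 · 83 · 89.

φ(3) = 3 − 1 = 2.
φ(13) = 13 − 1 = 12.
φ(83) = 83 − 1 = 82.
φ(89) = 89 − 1 = 88.
Since φ is multiplicative, φ(288093) = 2 · 12 · 82 · 88 = 173184.

173184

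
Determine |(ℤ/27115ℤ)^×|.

17920

Factor 27115: 27115 = 5 · 11 · 17 · 29.
φ(5) = 5 − 1 = 4.
φ(11) = 11 − 1 = 10.
φ(17) = 17 − 1 = 16.
φ(29) = 29 − 1 = 28.
Since φ is multiplicative, φ(27115) = 4 · 10 · 16 · 28 = 17920.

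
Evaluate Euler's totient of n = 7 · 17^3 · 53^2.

76462464

φ(7) = 7 − 1 = 6.
φ(17^3) = 17^3 − 17^2 = 4913 − 289 = 4624.
φ(53^2) = 53^2 − 53^1 = 2809 − 53 = 2756.
Since φ is multiplicative, φ(96604319) = 6 · 4624 · 2756 = 76462464.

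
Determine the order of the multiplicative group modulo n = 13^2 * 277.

43056

φ(46813) = 46813 · (1 − 1/13) · (1 − 1/277)
       = 46813 · 3312/3601 = 43056.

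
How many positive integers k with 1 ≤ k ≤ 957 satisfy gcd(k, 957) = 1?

560

First factor: 957 = 3 × 11 × 29.
φ(957) = 957 · (1 − 1/3) · (1 − 1/11) · (1 − 1/29)
       = 957 · 560/957 = 560.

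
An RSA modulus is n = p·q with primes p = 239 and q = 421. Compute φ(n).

φ(239) = 239 − 1 = 238.
φ(421) = 421 − 1 = 420.
Multiply: 238 · 420 = 99960.

99960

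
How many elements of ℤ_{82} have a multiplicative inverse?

40

82 = 2 × 41.
φ(2) = 2 − 1 = 1.
φ(41) = 41 − 1 = 40.
Multiply: 1 · 40 = 40.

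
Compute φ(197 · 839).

φ(197) = 197 − 1 = 196.
φ(839) = 839 − 1 = 838.
Since φ is multiplicative, φ(165283) = 196 · 838 = 164248.

164248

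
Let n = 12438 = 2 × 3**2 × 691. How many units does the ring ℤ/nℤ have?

φ(2) = 2 − 1 = 1.
φ(3^2) = 3^2 − 3^1 = 9 − 3 = 6.
φ(691) = 691 − 1 = 690.
φ(12438) = 1 × 6 × 690 = 4140.

4140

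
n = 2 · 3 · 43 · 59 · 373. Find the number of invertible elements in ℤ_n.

1812384

φ(5677806) = 5677806 · (1 − 1/2) · (1 − 1/3) · (1 − 1/43) · (1 − 1/59) · (1 − 1/373)
       = 5677806 · 1812384/5677806 = 1812384.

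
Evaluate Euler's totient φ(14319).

Prime factorization: 14319 = 3^2 · 37 · 43.
φ(3^2) = 3^2 − 3^1 = 9 − 3 = 6.
φ(37) = 37 − 1 = 36.
φ(43) = 43 − 1 = 42.
Since φ is multiplicative, φ(14319) = 6 · 36 · 42 = 9072.

9072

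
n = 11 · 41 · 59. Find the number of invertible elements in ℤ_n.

23200

φ(11) = 11 − 1 = 10.
φ(41) = 41 − 1 = 40.
φ(59) = 59 − 1 = 58.
Since φ is multiplicative, φ(26609) = 10 · 40 · 58 = 23200.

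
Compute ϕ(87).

56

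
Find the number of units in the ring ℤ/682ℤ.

300

Factor 682: 682 = 2 * 11 * 31.
φ(682) = 682 · (1 − 1/2) · (1 − 1/11) · (1 − 1/31)
       = 682 · 300/682 = 300.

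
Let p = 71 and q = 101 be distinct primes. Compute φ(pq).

For distinct primes, φ(pq) = (p−1)(q−1) = 70 × 100 = 7000.

7000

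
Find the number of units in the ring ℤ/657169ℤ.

564480

Factor 657169: 657169 = 17 × 29 × 31 × 43.
φ(17) = 17 − 1 = 16.
φ(29) = 29 − 1 = 28.
φ(31) = 31 − 1 = 30.
φ(43) = 43 − 1 = 42.
Multiply: 16 · 28 · 30 · 42 = 564480.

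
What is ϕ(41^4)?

φ(41^4) = 41^4 − 41^3 = 2825761 − 68921 = 2756840.

2756840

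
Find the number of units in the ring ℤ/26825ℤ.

26825 = 5**2 × 29 × 37.
φ(5^2) = 5^1·(5−1) = 5·4 = 20.
φ(29) = 29 − 1 = 28.
φ(37) = 37 − 1 = 36.
Multiply: 20 · 28 · 36 = 20160.

20160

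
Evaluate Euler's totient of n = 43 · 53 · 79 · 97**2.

φ(43) = 43 − 1 = 42.
φ(53) = 53 − 1 = 52.
φ(79) = 79 − 1 = 78.
φ(97^2) = 97^2 − 97^1 = 9409 − 97 = 9312.
Since φ is multiplicative, φ(1694005769) = 42 · 52 · 78 · 9312 = 1586317824.

1586317824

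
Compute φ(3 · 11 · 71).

1400

φ(2343) = 2343 · (1 − 1/3) · (1 − 1/11) · (1 − 1/71)
       = 2343 · 1400/2343 = 1400.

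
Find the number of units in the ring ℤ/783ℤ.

First factor: 783 = 3^3 × 29.
φ(783) = 783 · (1 − 1/3) · (1 − 1/29)
       = 783 · 56/87 = 504.

504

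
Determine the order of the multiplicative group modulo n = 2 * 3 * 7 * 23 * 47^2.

570768

φ(2133894) = 2133894 · (1 − 1/2) · (1 − 1/3) · (1 − 1/7) · (1 − 1/23) · (1 − 1/47)
       = 2133894 · 12144/45402 = 570768.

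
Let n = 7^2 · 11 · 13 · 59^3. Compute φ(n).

1017565920

φ(1439090653) = 1439090653 · (1 − 1/7) · (1 − 1/11) · (1 − 1/13) · (1 − 1/59)
       = 1439090653 · 41760/59059 = 1017565920.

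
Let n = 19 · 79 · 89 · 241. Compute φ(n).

φ(32194949) = 32194949 · (1 − 1/19) · (1 − 1/79) · (1 − 1/89) · (1 − 1/241)
       = 32194949 · 29652480/32194949 = 29652480.

29652480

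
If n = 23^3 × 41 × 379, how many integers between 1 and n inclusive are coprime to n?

175966560

φ(23^3) = 23^3 − 23^2 = 12167 − 529 = 11638.
φ(41) = 41 − 1 = 40.
φ(379) = 379 − 1 = 378.
Since φ is multiplicative, φ(189063013) = 11638 · 40 · 378 = 175966560.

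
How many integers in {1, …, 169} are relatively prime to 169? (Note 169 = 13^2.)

φ(13^2) = 13^1·(13−1) = 13·12 = 156.

156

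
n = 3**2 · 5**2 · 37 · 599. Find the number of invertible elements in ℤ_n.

2583360

φ(3^2) = 3^2 − 3^1 = 9 − 3 = 6.
φ(5^2) = 5^2 − 5^1 = 25 − 5 = 20.
φ(37) = 37 − 1 = 36.
φ(599) = 599 − 1 = 598.
φ(4986675) = 6 × 20 × 36 × 598 = 2583360.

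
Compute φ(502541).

First factor: 502541 = 13 * 29 * 31 * 43.
φ(13) = 13 − 1 = 12.
φ(29) = 29 − 1 = 28.
φ(31) = 31 − 1 = 30.
φ(43) = 43 − 1 = 42.
Since φ is multiplicative, φ(502541) = 12 · 28 · 30 · 42 = 423360.

423360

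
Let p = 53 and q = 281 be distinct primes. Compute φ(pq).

14560

φ(14893) = 14893 · (1 − 1/53) · (1 − 1/281)
       = 14893 · 14560/14893 = 14560.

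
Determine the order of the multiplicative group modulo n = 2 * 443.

442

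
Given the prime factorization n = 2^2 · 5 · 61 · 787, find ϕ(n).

377280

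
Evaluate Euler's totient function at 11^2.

φ(11^2) = 11^1·(11−1) = 11·10 = 110.

110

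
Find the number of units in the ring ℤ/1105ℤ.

Prime factorization: 1105 = 5 · 13 · 17.
φ(5) = 5 − 1 = 4.
φ(13) = 13 − 1 = 12.
φ(17) = 17 − 1 = 16.
Since φ is multiplicative, φ(1105) = 4 · 12 · 16 = 768.

768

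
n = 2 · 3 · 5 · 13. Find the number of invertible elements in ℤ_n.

96

φ(390) = 390 · (1 − 1/2) · (1 − 1/3) · (1 − 1/5) · (1 − 1/13)
       = 390 · 96/390 = 96.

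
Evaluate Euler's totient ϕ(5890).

Prime factorization: 5890 = 2 * 5 * 19 * 31.
φ(5890) = 5890 · (1 − 1/2) · (1 − 1/5) · (1 − 1/19) · (1 − 1/31)
       = 5890 · 2160/5890 = 2160.

2160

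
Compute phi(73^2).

φ(73^2) = 73^2 − 73^1 = 5329 − 73 = 5256.

5256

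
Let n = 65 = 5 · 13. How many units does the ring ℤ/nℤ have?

φ(5) = 5 − 1 = 4.
φ(13) = 13 − 1 = 12.
Since φ is multiplicative, φ(65) = 4 · 12 = 48.

48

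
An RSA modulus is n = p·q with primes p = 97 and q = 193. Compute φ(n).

φ(pq) = (p−1)(q−1) = 96 · 192 = 18432.

18432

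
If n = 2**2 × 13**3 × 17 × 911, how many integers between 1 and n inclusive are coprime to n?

59055360

φ(136099756) = 136099756 · (1 − 1/2) · (1 − 1/13) · (1 − 1/17) · (1 − 1/911)
       = 136099756 · 174720/402662 = 59055360.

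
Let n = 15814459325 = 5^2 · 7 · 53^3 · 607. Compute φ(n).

10622064960

φ(5^2) = 5^2 − 5^1 = 25 − 5 = 20.
φ(7) = 7 − 1 = 6.
φ(53^3) = 53^2·(53−1) = 2809·52 = 146068.
φ(607) = 607 − 1 = 606.
Since φ is multiplicative, φ(15814459325) = 20 · 6 · 146068 · 606 = 10622064960.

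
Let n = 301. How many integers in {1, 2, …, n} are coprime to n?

252

301 = 7 * 43.
φ(7) = 7 − 1 = 6.
φ(43) = 43 − 1 = 42.
Multiply: 6 · 42 = 252.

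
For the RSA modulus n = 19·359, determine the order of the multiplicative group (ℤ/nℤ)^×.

6444

φ(n) = (p − 1)(q − 1) = (19−1)(359−1) = 18·358 = 6444.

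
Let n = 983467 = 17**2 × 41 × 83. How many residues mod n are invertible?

892160

φ(17^2) = 17^1·(17−1) = 17·16 = 272.
φ(41) = 41 − 1 = 40.
φ(83) = 83 − 1 = 82.
Multiply: 272 · 40 · 82 = 892160.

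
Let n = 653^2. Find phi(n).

φ(426409) = 426409 · (1 − 1/653)
       = 426409 · 652/653 = 425756.

425756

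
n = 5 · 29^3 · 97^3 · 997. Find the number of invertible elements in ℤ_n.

84739921717248

φ(5) = 5 − 1 = 4.
φ(29^3) = 29^3 − 29^2 = 24389 − 841 = 23548.
φ(97^3) = 97^3 − 97^2 = 912673 − 9409 = 903264.
φ(997) = 997 − 1 = 996.
φ(110962021258045) = 4 × 23548 × 903264 × 996 = 84739921717248.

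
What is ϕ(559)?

Factor 559: 559 = 13 · 43.
φ(13) = 13 − 1 = 12.
φ(43) = 43 − 1 = 42.
Since φ is multiplicative, φ(559) = 12 · 42 = 504.

504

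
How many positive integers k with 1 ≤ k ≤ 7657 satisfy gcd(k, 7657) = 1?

First factor: 7657 = 13 * 19 * 31.
φ(13) = 13 − 1 = 12.
φ(19) = 19 − 1 = 18.
φ(31) = 31 − 1 = 30.
φ(7657) = 12 × 18 × 30 = 6480.

6480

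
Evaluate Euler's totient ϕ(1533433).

1533433 = 11^2 * 19 * 23 * 29.
φ(1533433) = 1533433 · (1 − 1/11) · (1 − 1/19) · (1 − 1/23) · (1 − 1/29)
       = 1533433 · 110880/139403 = 1219680.

1219680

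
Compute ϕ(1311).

792

1311 = 3 * 19 * 23.
φ(3) = 3 − 1 = 2.
φ(19) = 19 − 1 = 18.
φ(23) = 23 − 1 = 22.
Multiply: 2 · 18 · 22 = 792.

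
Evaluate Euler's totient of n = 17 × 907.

14496

φ(15419) = 15419 · (1 − 1/17) · (1 − 1/907)
       = 15419 · 14496/15419 = 14496.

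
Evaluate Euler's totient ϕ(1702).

792

1702 = 2 × 23 × 37.
φ(2) = 2 − 1 = 1.
φ(23) = 23 − 1 = 22.
φ(37) = 37 − 1 = 36.
Multiply: 1 · 22 · 36 = 792.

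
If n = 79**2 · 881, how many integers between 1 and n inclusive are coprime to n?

5422560

φ(79^2) = 79^1·(79−1) = 79·78 = 6162.
φ(881) = 881 − 1 = 880.
Multiply: 6162 · 880 = 5422560.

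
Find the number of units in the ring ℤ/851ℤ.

792

Prime factorization: 851 = 23 * 37.
φ(851) = 851 · (1 − 1/23) · (1 − 1/37)
       = 851 · 792/851 = 792.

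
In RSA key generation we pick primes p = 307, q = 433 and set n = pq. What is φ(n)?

132192

φ(307) = 307 − 1 = 306.
φ(433) = 433 − 1 = 432.
Multiply: 306 · 432 = 132192.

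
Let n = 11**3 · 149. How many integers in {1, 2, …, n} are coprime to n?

179080

φ(11^3) = 11^3 − 11^2 = 1331 − 121 = 1210.
φ(149) = 149 − 1 = 148.
Multiply: 1210 · 148 = 179080.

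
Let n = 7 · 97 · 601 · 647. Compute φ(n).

φ(7) = 7 − 1 = 6.
φ(97) = 97 − 1 = 96.
φ(601) = 601 − 1 = 600.
φ(647) = 647 − 1 = 646.
φ(264027113) = 6 × 96 × 600 × 646 = 223257600.

223257600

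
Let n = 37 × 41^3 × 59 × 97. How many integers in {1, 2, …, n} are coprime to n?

φ(37) = 37 − 1 = 36.
φ(41^3) = 41^3 − 41^2 = 68921 − 1681 = 67240.
φ(59) = 59 − 1 = 58.
φ(97) = 97 − 1 = 96.
φ(14594090671) = 36 × 67240 × 58 × 96 = 13478123520.

13478123520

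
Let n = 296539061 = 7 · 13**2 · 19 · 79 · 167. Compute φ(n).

218147904

φ(296539061) = 296539061 · (1 − 1/7) · (1 − 1/13) · (1 − 1/19) · (1 − 1/79) · (1 − 1/167)
       = 296539061 · 16780608/22810697 = 218147904.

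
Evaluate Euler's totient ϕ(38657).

35280

Prime factorization: 38657 = 29 · 31 · 43.
φ(38657) = 38657 · (1 − 1/29) · (1 − 1/31) · (1 − 1/43)
       = 38657 · 35280/38657 = 35280.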